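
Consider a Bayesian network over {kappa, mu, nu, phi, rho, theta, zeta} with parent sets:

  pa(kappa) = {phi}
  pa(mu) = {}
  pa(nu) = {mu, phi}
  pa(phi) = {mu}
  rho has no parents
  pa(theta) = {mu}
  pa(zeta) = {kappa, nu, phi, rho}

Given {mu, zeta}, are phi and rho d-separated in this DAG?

No — phi and rho are not d-separated given {mu, zeta}.

There are 4 undirected paths between phi and rho; checking each against the conditioning set {mu, zeta}:
Path 1: phi → kappa → zeta ← rho
  kappa is a chain and kappa is not conditioned on; zeta is a collider and zeta is conditioned on, which opens it — no node blocks this path, so it is active.
Path 2: phi ← mu → nu → zeta ← rho
  mu is a fork here and mu is conditioned on, so the path is blocked at mu.
Path 3: phi → zeta ← rho
  zeta is a collider and zeta is conditioned on, which opens it — no node blocks this path, so it is active.
Path 4: phi → nu → zeta ← rho
  nu is a chain and nu is not conditioned on; zeta is a collider and zeta is conditioned on, which opens it — no node blocks this path, so it is active.
Because an active path exists, phi and rho are not d-separated.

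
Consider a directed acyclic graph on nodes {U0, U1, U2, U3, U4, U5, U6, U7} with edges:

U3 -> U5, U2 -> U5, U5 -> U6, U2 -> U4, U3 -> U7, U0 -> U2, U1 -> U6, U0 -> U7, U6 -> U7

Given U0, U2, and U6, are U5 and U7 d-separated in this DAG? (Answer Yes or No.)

No — U5 and U7 are not d-separated given {U0, U2, U6}.

We examine all 3 paths between U5 and U7:
  1. U5 ← U2 ← U0 → U7 — U2:chain[blocks]; U0:fork[blocks] ⇒ blocked
  2. U5 → U6 → U7 — U6:chain[blocks] ⇒ blocked
  3. U5 ← U3 → U7 — U3:fork[open] ⇒ active
Since the path U5 ← U3 → U7 is active, U5 and U7 are not d-separated given {U0, U2, U6}.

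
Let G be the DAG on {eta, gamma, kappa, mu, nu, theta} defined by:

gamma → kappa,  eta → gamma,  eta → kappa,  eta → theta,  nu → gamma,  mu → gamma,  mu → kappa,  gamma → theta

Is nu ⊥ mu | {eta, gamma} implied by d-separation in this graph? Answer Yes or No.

No

We examine all 4 paths between nu and mu:
Path 1: nu → gamma ← eta → kappa ← mu
  eta is a fork here and eta is conditioned on, so the path is blocked at eta.
Path 2: nu → gamma → theta ← eta → kappa ← mu
  gamma is a chain here and gamma is conditioned on, so the path is blocked at gamma.
Path 3: nu → gamma → kappa ← mu
  gamma is a chain here and gamma is conditioned on, so the path is blocked at gamma.
Path 4: nu → gamma ← mu
  gamma is a collider and gamma is conditioned on, which opens it — no node blocks this path, so it is active.
Since the path nu → gamma ← mu is active, nu and mu are not d-separated given {eta, gamma}.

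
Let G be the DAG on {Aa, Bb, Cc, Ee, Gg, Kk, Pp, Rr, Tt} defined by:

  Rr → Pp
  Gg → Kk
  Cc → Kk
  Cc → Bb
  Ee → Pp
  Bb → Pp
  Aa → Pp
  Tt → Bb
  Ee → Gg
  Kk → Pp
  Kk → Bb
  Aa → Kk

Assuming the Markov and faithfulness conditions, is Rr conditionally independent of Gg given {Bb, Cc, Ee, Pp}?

No — Rr and Gg are not d-separated given {Bb, Cc, Ee, Pp}.

There are 5 undirected paths between Rr and Gg; checking each against the conditioning set {Bb, Cc, Ee, Pp}:
Path 1: Rr → Pp ← Ee → Gg
  Ee is a fork here and Ee is conditioned on, so the path is blocked at Ee.
Path 2: Rr → Pp ← Kk ← Gg
  Pp is a collider and Pp is conditioned on, which opens it; Kk is a chain and Kk is not conditioned on — no node blocks this path, so it is active.
Path 3: Rr → Pp ← Aa → Kk ← Gg
  Pp is a collider and Pp is conditioned on, which opens it; Aa is a fork and Aa is not conditioned on; Kk is a collider and its descendant Pp is conditioned on, which opens it — no node blocks this path, so it is active.
Path 4: Rr → Pp ← Bb ← Kk ← Gg
  Bb is a chain here and Bb is conditioned on, so the path is blocked at Bb.
Path 5: Rr → Pp ← Bb ← Cc → Kk ← Gg
  Bb is a chain here and Bb is conditioned on, so the path is blocked at Bb.
At least one path is unblocked, so d-separation fails.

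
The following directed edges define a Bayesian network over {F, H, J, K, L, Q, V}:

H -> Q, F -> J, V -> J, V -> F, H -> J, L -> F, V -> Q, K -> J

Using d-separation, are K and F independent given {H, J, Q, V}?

No — K and F are not d-separated given {H, J, Q, V}.

We examine all 3 paths between K and F:
Path 1: K → J ← H → Q ← V → F
  H is a fork here and H is conditioned on, so the path is blocked at H.
Path 2: K → J ← F
  J is a collider and J is conditioned on, which opens it — no node blocks this path, so it is active.
Path 3: K → J ← V → F
  V is a fork here and V is conditioned on, so the path is blocked at V.
Since the path K → J ← F is active, K and F are not d-separated given {H, J, Q, V}.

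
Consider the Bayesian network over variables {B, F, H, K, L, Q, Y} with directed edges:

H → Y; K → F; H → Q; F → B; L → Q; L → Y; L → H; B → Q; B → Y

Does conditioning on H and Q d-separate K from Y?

No — K and Y are not d-separated given {H, Q}.

Enumerating the 5 paths from K to Y and testing each for blocking by {H, Q}:
Path 1: K → F → B → Q ← H → Y
  H is a fork here and H is conditioned on, so the path is blocked at H.
Path 2: K → F → B → Q ← H ← L → Y
  H is a chain here and H is conditioned on, so the path is blocked at H.
Path 3: K → F → B → Q ← L → H → Y
  H is a chain here and H is conditioned on, so the path is blocked at H.
Path 4: K → F → B → Q ← L → Y
  F is a chain and F is not conditioned on; B is a chain and B is not conditioned on; Q is a collider and Q is conditioned on, which opens it; L is a fork and L is not conditioned on — no node blocks this path, so it is active.
Path 5: K → F → B → Y
  F is a chain and F is not conditioned on; B is a chain and B is not conditioned on — no node blocks this path, so it is active.
At least one path is unblocked, so d-separation fails.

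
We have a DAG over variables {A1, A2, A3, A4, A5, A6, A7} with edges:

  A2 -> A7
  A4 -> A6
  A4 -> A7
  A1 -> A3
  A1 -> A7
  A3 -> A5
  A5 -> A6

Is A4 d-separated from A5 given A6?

We examine all 2 paths between A4 and A5:
Path 1: A4 → A7 ← A1 → A3 → A5
  A7 is a collider here and neither A7 nor any of its descendants is conditioned on, so the collider stays closed — the path is blocked at A7.
Path 2: A4 → A6 ← A5
  A6 is a collider and A6 is conditioned on, which opens it — no node blocks this path, so it is active.
Since the path A4 → A6 ← A5 is active, A4 and A5 are not d-separated given {A6}.

No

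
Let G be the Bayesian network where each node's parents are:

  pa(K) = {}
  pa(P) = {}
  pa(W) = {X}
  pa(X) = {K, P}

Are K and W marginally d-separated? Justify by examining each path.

The only undirected path from K to W is:
Path 1: K → X → W
  X is a chain and X is not conditioned on — no node blocks this path, so it is active.
Because an active path exists, K and W are not d-separated.

No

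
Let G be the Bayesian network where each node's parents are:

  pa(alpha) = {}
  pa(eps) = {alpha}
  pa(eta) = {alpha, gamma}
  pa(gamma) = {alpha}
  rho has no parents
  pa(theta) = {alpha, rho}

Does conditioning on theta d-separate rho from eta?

No — rho and eta are not d-separated given {theta}.

We examine all 2 paths between rho and eta:
Path 1: rho → theta ← alpha → gamma → eta
  theta is a collider and theta is conditioned on, which opens it; alpha is a fork and alpha is not conditioned on; gamma is a chain and gamma is not conditioned on — no node blocks this path, so it is active.
Path 2: rho → theta ← alpha → eta
  theta is a collider and theta is conditioned on, which opens it; alpha is a fork and alpha is not conditioned on — no node blocks this path, so it is active.
Since the path rho → theta ← alpha → gamma → eta is active, rho and eta are not d-separated given {theta}.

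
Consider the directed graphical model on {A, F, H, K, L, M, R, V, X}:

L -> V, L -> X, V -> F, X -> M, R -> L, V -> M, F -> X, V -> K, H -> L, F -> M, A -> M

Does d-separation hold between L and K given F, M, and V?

We examine all 5 paths between L and K:
Path 1: L → X → M ← F ← V → K
  F is a chain here and F is conditioned on, so the path is blocked at F.
Path 2: L → X → M ← V → K
  V is a fork here and V is conditioned on, so the path is blocked at V.
Path 3: L → X ← F → M ← V → K
  F is a fork here and F is conditioned on, so the path is blocked at F.
Path 4: L → X ← F ← V → K
  F is a chain here and F is conditioned on, so the path is blocked at F.
Path 5: L → V → K
  V is a chain here and V is conditioned on, so the path is blocked at V.
Every path is blocked, so L and K are d-separated given {F, M, V}.

Yes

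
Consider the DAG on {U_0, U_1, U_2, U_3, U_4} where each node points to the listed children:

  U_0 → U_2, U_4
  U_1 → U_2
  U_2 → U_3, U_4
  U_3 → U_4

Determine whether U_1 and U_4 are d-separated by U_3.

No

Enumerating the 3 paths from U_1 to U_4 and testing each for blocking by {U_3}:
Path 1: U_1 → U_2 ← U_0 → U_4
  U_2 is a collider and its descendant U_3 is conditioned on, which opens it; U_0 is a fork and U_0 is not conditioned on — no node blocks this path, so it is active.
Path 2: U_1 → U_2 → U_3 → U_4
  U_3 is a chain here and U_3 is conditioned on, so the path is blocked at U_3.
Path 3: U_1 → U_2 → U_4
  U_2 is a chain and U_2 is not conditioned on — no node blocks this path, so it is active.
Since the path U_1 → U_2 ← U_0 → U_4 is active, U_1 and U_4 are not d-separated given {U_3}.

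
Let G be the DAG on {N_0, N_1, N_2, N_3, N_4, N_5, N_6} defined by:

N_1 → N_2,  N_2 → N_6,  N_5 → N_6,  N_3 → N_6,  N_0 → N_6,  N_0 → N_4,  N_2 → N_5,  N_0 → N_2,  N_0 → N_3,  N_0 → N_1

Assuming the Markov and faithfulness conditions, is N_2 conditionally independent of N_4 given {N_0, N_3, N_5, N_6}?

Yes

There are 6 undirected paths between N_2 and N_4; checking each against the conditioning set {N_0, N_3, N_5, N_6}:
  1. N_2 → N_6 ← N_0 → N_4 — N_6:collider[open]; N_0:fork[blocks] ⇒ blocked
  2. N_2 → N_6 ← N_3 ← N_0 → N_4 — N_6:collider[open]; N_3:chain[blocks]; N_0:fork[blocks] ⇒ blocked
  3. N_2 ← N_1 ← N_0 → N_4 — N_1:chain[open]; N_0:fork[blocks] ⇒ blocked
  4. N_2 → N_5 → N_6 ← N_0 → N_4 — N_5:chain[blocks]; N_6:collider[open]; N_0:fork[blocks] ⇒ blocked
  5. N_2 → N_5 → N_6 ← N_3 ← N_0 → N_4 — N_5:chain[blocks]; N_6:collider[open]; N_3:chain[blocks]; N_0:fork[blocks] ⇒ blocked
  6. N_2 ← N_0 → N_4 — N_0:fork[blocks] ⇒ blocked
Since every path is blocked, d-separation holds.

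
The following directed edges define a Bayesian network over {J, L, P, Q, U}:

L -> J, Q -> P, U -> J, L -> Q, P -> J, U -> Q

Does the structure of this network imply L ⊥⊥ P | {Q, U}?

Yes

There are 4 undirected paths between L and P; checking each against the conditioning set {Q, U}:
  1. L → Q → P — Q:chain[blocks] ⇒ blocked
  2. L → Q ← U → J ← P — Q:collider[open]; U:fork[blocks]; J:collider[blocks] ⇒ blocked
  3. L → J ← P — J:collider[blocks] ⇒ blocked
  4. L → J ← U → Q → P — J:collider[blocks]; U:fork[blocks]; Q:chain[blocks] ⇒ blocked
Since every path is blocked, d-separation holds.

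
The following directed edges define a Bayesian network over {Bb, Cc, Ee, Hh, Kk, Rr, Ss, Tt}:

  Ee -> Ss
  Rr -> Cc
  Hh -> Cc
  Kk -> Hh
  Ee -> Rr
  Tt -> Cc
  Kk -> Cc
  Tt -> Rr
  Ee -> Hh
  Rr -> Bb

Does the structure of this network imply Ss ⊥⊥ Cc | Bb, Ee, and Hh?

We examine all 4 paths between Ss and Cc:
Path 1: Ss ← Ee → Rr → Cc
  Ee is a fork here and Ee is conditioned on, so the path is blocked at Ee.
Path 2: Ss ← Ee → Rr ← Tt → Cc
  Ee is a fork here and Ee is conditioned on, so the path is blocked at Ee.
Path 3: Ss ← Ee → Hh → Cc
  Ee is a fork here and Ee is conditioned on, so the path is blocked at Ee.
Path 4: Ss ← Ee → Hh ← Kk → Cc
  Ee is a fork here and Ee is conditioned on, so the path is blocked at Ee.
All paths are blocked; Ss ⊥ Cc | {Bb, Ee, Hh} holds.

Yes — Ss and Cc are d-separated given {Bb, Ee, Hh}.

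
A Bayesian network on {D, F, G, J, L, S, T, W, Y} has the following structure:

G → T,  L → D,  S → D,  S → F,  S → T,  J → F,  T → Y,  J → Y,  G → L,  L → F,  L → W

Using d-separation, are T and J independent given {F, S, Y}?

5 paths connect T and J; each must be blocked for d-separation to hold:
Path 1: T ← S → D ← L → F ← J
  S is a fork here and S is conditioned on, so the path is blocked at S.
Path 2: T ← S → F ← J
  S is a fork here and S is conditioned on, so the path is blocked at S.
Path 3: T → Y ← J
  Y is a collider and Y is conditioned on, which opens it — no node blocks this path, so it is active.
Path 4: T ← G → L → D ← S → F ← J
  D is a collider here and neither D nor any of its descendants is conditioned on, so the collider stays closed — the path is blocked at D.
Path 5: T ← G → L → F ← J
  G is a fork and G is not conditioned on; L is a chain and L is not conditioned on; F is a collider and F is conditioned on, which opens it — no node blocks this path, so it is active.
Since the path T → Y ← J is active, T and J are not d-separated given {F, S, Y}.

No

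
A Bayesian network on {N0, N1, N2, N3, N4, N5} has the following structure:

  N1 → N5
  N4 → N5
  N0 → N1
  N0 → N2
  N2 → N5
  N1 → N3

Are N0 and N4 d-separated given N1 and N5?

We examine all 2 paths between N0 and N4:
Path 1: N0 → N2 → N5 ← N4
  N2 is a chain and N2 is not conditioned on; N5 is a collider and N5 is conditioned on, which opens it — no node blocks this path, so it is active.
Path 2: N0 → N1 → N5 ← N4
  N1 is a chain here and N1 is conditioned on, so the path is blocked at N1.
Because an active path exists, N0 and N4 are not d-separated.

No — N0 and N4 are not d-separated given {N1, N5}.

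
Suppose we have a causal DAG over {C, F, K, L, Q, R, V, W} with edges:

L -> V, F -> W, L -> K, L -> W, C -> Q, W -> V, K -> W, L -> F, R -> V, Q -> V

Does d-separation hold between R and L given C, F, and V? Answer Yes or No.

No

There are 4 undirected paths between R and L; checking each against the conditioning set {C, F, V}:
Path 1: R → V ← L
  V is a collider and V is conditioned on, which opens it — no node blocks this path, so it is active.
Path 2: R → V ← W ← L
  V is a collider and V is conditioned on, which opens it; W is a chain and W is not conditioned on — no node blocks this path, so it is active.
Path 3: R → V ← W ← F ← L
  F is a chain here and F is conditioned on, so the path is blocked at F.
Path 4: R → V ← W ← K ← L
  V is a collider and V is conditioned on, which opens it; W is a chain and W is not conditioned on; K is a chain and K is not conditioned on — no node blocks this path, so it is active.
Because an active path exists, R and L are not d-separated.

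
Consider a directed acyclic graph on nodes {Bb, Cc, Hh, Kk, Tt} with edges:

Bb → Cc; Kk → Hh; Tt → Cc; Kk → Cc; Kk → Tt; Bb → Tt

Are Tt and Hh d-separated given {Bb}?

3 paths connect Tt and Hh; each must be blocked for d-separation to hold:
Path 1: Tt → Cc ← Kk → Hh
  Cc is a collider here and neither Cc nor any of its descendants is conditioned on, so the collider stays closed — the path is blocked at Cc.
Path 2: Tt ← Kk → Hh
  Kk is a fork and Kk is not conditioned on — no node blocks this path, so it is active.
Path 3: Tt ← Bb → Cc ← Kk → Hh
  Bb is a fork here and Bb is conditioned on, so the path is blocked at Bb.
At least one path is unblocked, so d-separation fails.

No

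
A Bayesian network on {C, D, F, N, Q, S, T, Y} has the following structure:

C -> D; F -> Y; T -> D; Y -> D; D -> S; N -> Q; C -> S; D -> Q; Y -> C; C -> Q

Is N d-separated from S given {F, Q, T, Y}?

There are 6 undirected paths between N and S; checking each against the conditioning set {F, Q, T, Y}:
Path 1: N → Q ← C → S
  Q is a collider and Q is conditioned on, which opens it; C is a fork and C is not conditioned on — no node blocks this path, so it is active.
Path 2: N → Q ← C ← Y → D → S
  Y is a fork here and Y is conditioned on, so the path is blocked at Y.
Path 3: N → Q ← C → D → S
  Q is a collider and Q is conditioned on, which opens it; C is a fork and C is not conditioned on; D is a chain and D is not conditioned on — no node blocks this path, so it is active.
Path 4: N → Q ← D ← C → S
  Q is a collider and Q is conditioned on, which opens it; D is a chain and D is not conditioned on; C is a fork and C is not conditioned on — no node blocks this path, so it is active.
Path 5: N → Q ← D → S
  Q is a collider and Q is conditioned on, which opens it; D is a fork and D is not conditioned on — no node blocks this path, so it is active.
Path 6: N → Q ← D ← Y → C → S
  Y is a fork here and Y is conditioned on, so the path is blocked at Y.
Because an active path exists, N and S are not d-separated.

No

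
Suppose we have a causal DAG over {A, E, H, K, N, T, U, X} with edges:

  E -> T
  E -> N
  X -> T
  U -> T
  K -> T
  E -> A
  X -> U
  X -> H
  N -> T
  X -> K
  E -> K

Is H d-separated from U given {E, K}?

There are 5 undirected paths between H and U; checking each against the conditioning set {E, K}:
  1. H ← X → T ← U — X:fork[open]; T:collider[blocks] ⇒ blocked
  2. H ← X → U — X:fork[open] ⇒ active
  3. H ← X → K → T ← U — X:fork[open]; K:chain[blocks]; T:collider[blocks] ⇒ blocked
  4. H ← X → K ← E → T ← U — X:fork[open]; K:collider[open]; E:fork[blocks]; T:collider[blocks] ⇒ blocked
  5. H ← X → K ← E → N → T ← U — X:fork[open]; K:collider[open]; E:fork[blocks]; N:chain[open]; T:collider[blocks] ⇒ blocked
Because an active path exists, H and U are not d-separated.

No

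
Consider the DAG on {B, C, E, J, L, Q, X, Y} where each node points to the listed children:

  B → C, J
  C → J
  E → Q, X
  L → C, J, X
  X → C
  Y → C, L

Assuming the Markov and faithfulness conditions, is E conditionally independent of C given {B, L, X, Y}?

Yes

We examine all 5 paths between E and C:
Path 1: E → X ← L → J ← C
  L is a fork here and L is conditioned on, so the path is blocked at L.
Path 2: E → X ← L → J ← B → C
  L is a fork here and L is conditioned on, so the path is blocked at L.
Path 3: E → X ← L ← Y → C
  L is a chain here and L is conditioned on, so the path is blocked at L.
Path 4: E → X ← L → C
  L is a fork here and L is conditioned on, so the path is blocked at L.
Path 5: E → X → C
  X is a chain here and X is conditioned on, so the path is blocked at X.
All paths are blocked; E ⊥ C | {B, L, X, Y} holds.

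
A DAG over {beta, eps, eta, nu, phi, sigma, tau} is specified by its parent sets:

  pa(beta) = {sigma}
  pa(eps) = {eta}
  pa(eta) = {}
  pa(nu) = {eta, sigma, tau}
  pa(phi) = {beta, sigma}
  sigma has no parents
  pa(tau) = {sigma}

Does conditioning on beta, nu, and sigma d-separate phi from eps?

Yes

There are 4 undirected paths between phi and eps; checking each against the conditioning set {beta, nu, sigma}:
Path 1: phi ← beta ← sigma → tau → nu ← eta → eps
  beta is a chain here and beta is conditioned on, so the path is blocked at beta.
Path 2: phi ← beta ← sigma → nu ← eta → eps
  beta is a chain here and beta is conditioned on, so the path is blocked at beta.
Path 3: phi ← sigma → tau → nu ← eta → eps
  sigma is a fork here and sigma is conditioned on, so the path is blocked at sigma.
Path 4: phi ← sigma → nu ← eta → eps
  sigma is a fork here and sigma is conditioned on, so the path is blocked at sigma.
Since every path is blocked, d-separation holds.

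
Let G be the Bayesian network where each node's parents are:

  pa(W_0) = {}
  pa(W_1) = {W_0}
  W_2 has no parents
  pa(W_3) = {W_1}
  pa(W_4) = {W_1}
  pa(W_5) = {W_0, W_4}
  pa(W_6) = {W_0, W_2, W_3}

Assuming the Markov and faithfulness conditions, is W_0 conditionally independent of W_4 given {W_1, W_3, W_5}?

No — W_0 and W_4 are not d-separated given {W_1, W_3, W_5}.

3 paths connect W_0 and W_4; each must be blocked for d-separation to hold:
Path 1: W_0 → W_1 → W_4
  W_1 is a chain here and W_1 is conditioned on, so the path is blocked at W_1.
Path 2: W_0 → W_5 ← W_4
  W_5 is a collider and W_5 is conditioned on, which opens it — no node blocks this path, so it is active.
Path 3: W_0 → W_6 ← W_3 ← W_1 → W_4
  W_6 is a collider here and neither W_6 nor any of its descendants is conditioned on, so the collider stays closed — the path is blocked at W_6.
Because an active path exists, W_0 and W_4 are not d-separated.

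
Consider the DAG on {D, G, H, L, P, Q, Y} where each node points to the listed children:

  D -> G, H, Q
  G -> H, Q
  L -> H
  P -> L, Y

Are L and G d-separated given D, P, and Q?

Yes

3 paths connect L and G; each must be blocked for d-separation to hold:
Path 1: L → H ← D → Q ← G
  H is a collider here and neither H nor any of its descendants is conditioned on, so the collider stays closed — the path is blocked at H.
Path 2: L → H ← D → G
  H is a collider here and neither H nor any of its descendants is conditioned on, so the collider stays closed — the path is blocked at H.
Path 3: L → H ← G
  H is a collider here and neither H nor any of its descendants is conditioned on, so the collider stays closed — the path is blocked at H.
Since every path is blocked, d-separation holds.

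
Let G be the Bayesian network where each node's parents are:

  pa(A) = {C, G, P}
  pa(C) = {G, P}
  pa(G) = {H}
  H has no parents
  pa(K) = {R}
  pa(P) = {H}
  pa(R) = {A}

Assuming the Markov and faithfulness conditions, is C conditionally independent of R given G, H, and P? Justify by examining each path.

Enumerating the 5 paths from C to R and testing each for blocking by {G, H, P}:
Path 1: C ← P → A → R
  P is a fork here and P is conditioned on, so the path is blocked at P.
Path 2: C ← P ← H → G → A → R
  P is a chain here and P is conditioned on, so the path is blocked at P.
Path 3: C → A → R
  A is a chain and A is not conditioned on — no node blocks this path, so it is active.
Path 4: C ← G → A → R
  G is a fork here and G is conditioned on, so the path is blocked at G.
Path 5: C ← G ← H → P → A → R
  G is a chain here and G is conditioned on, so the path is blocked at G.
At least one path is unblocked, so d-separation fails.

No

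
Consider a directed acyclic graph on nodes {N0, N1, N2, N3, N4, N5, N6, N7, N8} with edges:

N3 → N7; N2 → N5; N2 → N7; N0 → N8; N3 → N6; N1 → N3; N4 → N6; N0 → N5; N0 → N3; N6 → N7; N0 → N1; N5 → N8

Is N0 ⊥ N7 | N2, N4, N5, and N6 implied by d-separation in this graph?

No

Enumerating the 6 paths from N0 to N7 and testing each for blocking by {N2, N4, N5, N6}:
  1. N0 → N3 → N7 — N3:chain[open] ⇒ active
  2. N0 → N3 → N6 → N7 — N3:chain[open]; N6:chain[blocks] ⇒ blocked
  3. N0 → N5 ← N2 → N7 — N5:collider[open]; N2:fork[blocks] ⇒ blocked
  4. N0 → N8 ← N5 ← N2 → N7 — N8:collider[blocks]; N5:chain[blocks]; N2:fork[blocks] ⇒ blocked
  5. N0 → N1 → N3 → N7 — N1:chain[open]; N3:chain[open] ⇒ active
  6. N0 → N1 → N3 → N6 → N7 — N1:chain[open]; N3:chain[open]; N6:chain[blocks] ⇒ blocked
Since the path N0 → N3 → N7 is active, N0 and N7 are not d-separated given {N2, N4, N5, N6}.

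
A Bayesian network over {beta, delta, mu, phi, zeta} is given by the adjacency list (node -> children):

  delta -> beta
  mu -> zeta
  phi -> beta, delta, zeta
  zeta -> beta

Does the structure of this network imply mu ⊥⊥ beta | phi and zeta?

There are 3 undirected paths between mu and beta; checking each against the conditioning set {phi, zeta}:
Path 1: mu → zeta → beta
  zeta is a chain here and zeta is conditioned on, so the path is blocked at zeta.
Path 2: mu → zeta ← phi → beta
  phi is a fork here and phi is conditioned on, so the path is blocked at phi.
Path 3: mu → zeta ← phi → delta → beta
  phi is a fork here and phi is conditioned on, so the path is blocked at phi.
Every path is blocked, so mu and beta are d-separated given {phi, zeta}.

Yes — mu and beta are d-separated given {phi, zeta}.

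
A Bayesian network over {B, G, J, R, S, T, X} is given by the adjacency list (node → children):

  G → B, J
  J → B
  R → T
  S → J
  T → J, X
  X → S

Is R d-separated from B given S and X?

No — R and B are not d-separated given {S, X}.

We examine all 4 paths between R and B:
Path 1: R → T → J ← G → B
  J is a collider here and neither J nor any of its descendants is conditioned on, so the collider stays closed — the path is blocked at J.
Path 2: R → T → J → B
  T is a chain and T is not conditioned on; J is a chain and J is not conditioned on — no node blocks this path, so it is active.
Path 3: R → T → X → S → J ← G → B
  X is a chain here and X is conditioned on, so the path is blocked at X.
Path 4: R → T → X → S → J → B
  X is a chain here and X is conditioned on, so the path is blocked at X.
Because an active path exists, R and B are not d-separated.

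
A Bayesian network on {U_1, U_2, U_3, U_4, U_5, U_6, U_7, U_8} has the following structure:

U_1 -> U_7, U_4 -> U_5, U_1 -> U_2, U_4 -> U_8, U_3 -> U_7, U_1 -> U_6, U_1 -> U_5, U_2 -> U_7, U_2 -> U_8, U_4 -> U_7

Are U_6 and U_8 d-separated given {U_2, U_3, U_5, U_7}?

No

Enumerating the 6 paths from U_6 to U_8 and testing each for blocking by {U_2, U_3, U_5, U_7}:
Path 1: U_6 ← U_1 → U_5 ← U_4 → U_8
  U_1 is a fork and U_1 is not conditioned on; U_5 is a collider and U_5 is conditioned on, which opens it; U_4 is a fork and U_4 is not conditioned on — no node blocks this path, so it is active.
Path 2: U_6 ← U_1 → U_5 ← U_4 → U_7 ← U_2 → U_8
  U_2 is a fork here and U_2 is conditioned on, so the path is blocked at U_2.
Path 3: U_6 ← U_1 → U_7 ← U_4 → U_8
  U_1 is a fork and U_1 is not conditioned on; U_7 is a collider and U_7 is conditioned on, which opens it; U_4 is a fork and U_4 is not conditioned on — no node blocks this path, so it is active.
Path 4: U_6 ← U_1 → U_7 ← U_2 → U_8
  U_2 is a fork here and U_2 is conditioned on, so the path is blocked at U_2.
Path 5: U_6 ← U_1 → U_2 → U_8
  U_2 is a chain here and U_2 is conditioned on, so the path is blocked at U_2.
Path 6: U_6 ← U_1 → U_2 → U_7 ← U_4 → U_8
  U_2 is a chain here and U_2 is conditioned on, so the path is blocked at U_2.
At least one path is unblocked, so d-separation fails.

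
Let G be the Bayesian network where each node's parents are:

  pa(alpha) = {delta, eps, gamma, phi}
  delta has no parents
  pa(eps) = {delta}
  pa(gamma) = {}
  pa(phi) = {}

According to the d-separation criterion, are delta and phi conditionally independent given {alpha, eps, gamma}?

2 paths connect delta and phi; each must be blocked for d-separation to hold:
Path 1: delta → eps → alpha ← phi
  eps is a chain here and eps is conditioned on, so the path is blocked at eps.
Path 2: delta → alpha ← phi
  alpha is a collider and alpha is conditioned on, which opens it — no node blocks this path, so it is active.
Because an active path exists, delta and phi are not d-separated.

No — delta and phi are not d-separated given {alpha, eps, gamma}.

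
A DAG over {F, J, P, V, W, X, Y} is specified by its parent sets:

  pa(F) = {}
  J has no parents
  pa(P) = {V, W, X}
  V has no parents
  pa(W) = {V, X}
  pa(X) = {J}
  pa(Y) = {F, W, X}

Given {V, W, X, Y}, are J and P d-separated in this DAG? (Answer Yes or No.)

5 paths connect J and P; each must be blocked for d-separation to hold:
Path 1: J → X → Y ← W → P
  X is a chain here and X is conditioned on, so the path is blocked at X.
Path 2: J → X → Y ← W ← V → P
  X is a chain here and X is conditioned on, so the path is blocked at X.
Path 3: J → X → P
  X is a chain here and X is conditioned on, so the path is blocked at X.
Path 4: J → X → W → P
  X is a chain here and X is conditioned on, so the path is blocked at X.
Path 5: J → X → W ← V → P
  X is a chain here and X is conditioned on, so the path is blocked at X.
All paths are blocked; J ⊥ P | {V, W, X, Y} holds.

Yes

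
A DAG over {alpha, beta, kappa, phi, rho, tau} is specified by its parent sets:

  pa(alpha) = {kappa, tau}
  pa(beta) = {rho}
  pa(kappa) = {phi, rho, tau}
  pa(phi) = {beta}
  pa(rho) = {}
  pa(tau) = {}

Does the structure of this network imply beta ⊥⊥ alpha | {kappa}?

No — beta and alpha are not d-separated given {kappa}.

Enumerating the 4 paths from beta to alpha and testing each for blocking by {kappa}:
Path 1: beta ← rho → kappa → alpha
  kappa is a chain here and kappa is conditioned on, so the path is blocked at kappa.
Path 2: beta ← rho → kappa ← tau → alpha
  rho is a fork and rho is not conditioned on; kappa is a collider and kappa is conditioned on, which opens it; tau is a fork and tau is not conditioned on — no node blocks this path, so it is active.
Path 3: beta → phi → kappa → alpha
  kappa is a chain here and kappa is conditioned on, so the path is blocked at kappa.
Path 4: beta → phi → kappa ← tau → alpha
  phi is a chain and phi is not conditioned on; kappa is a collider and kappa is conditioned on, which opens it; tau is a fork and tau is not conditioned on — no node blocks this path, so it is active.
Since the path beta ← rho → kappa ← tau → alpha is active, beta and alpha are not d-separated given {kappa}.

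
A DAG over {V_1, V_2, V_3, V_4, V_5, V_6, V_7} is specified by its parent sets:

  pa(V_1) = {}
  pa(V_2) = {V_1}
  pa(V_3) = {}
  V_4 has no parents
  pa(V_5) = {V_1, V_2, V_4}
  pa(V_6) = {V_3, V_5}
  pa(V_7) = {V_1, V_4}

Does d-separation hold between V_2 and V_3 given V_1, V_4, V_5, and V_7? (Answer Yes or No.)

Yes

There are 3 undirected paths between V_2 and V_3; checking each against the conditioning set {V_1, V_4, V_5, V_7}:
Path 1: V_2 → V_5 → V_6 ← V_3
  V_5 is a chain here and V_5 is conditioned on, so the path is blocked at V_5.
Path 2: V_2 ← V_1 → V_5 → V_6 ← V_3
  V_1 is a fork here and V_1 is conditioned on, so the path is blocked at V_1.
Path 3: V_2 ← V_1 → V_7 ← V_4 → V_5 → V_6 ← V_3
  V_1 is a fork here and V_1 is conditioned on, so the path is blocked at V_1.
Since every path is blocked, d-separation holds.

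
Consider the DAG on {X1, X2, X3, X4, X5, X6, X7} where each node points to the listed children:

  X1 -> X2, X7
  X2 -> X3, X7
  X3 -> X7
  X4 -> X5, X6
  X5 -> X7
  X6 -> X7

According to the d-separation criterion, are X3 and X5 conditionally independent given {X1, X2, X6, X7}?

No — X3 and X5 are not d-separated given {X1, X2, X6, X7}.

Enumerating the 6 paths from X3 to X5 and testing each for blocking by {X1, X2, X6, X7}:
  1. X3 → X7 ← X6 ← X4 → X5 — X7:collider[open]; X6:chain[blocks]; X4:fork[open] ⇒ blocked
  2. X3 → X7 ← X5 — X7:collider[open] ⇒ active
  3. X3 ← X2 ← X1 → X7 ← X6 ← X4 → X5 — X2:chain[blocks]; X1:fork[blocks]; X7:collider[open]; X6:chain[blocks]; X4:fork[open] ⇒ blocked
  4. X3 ← X2 ← X1 → X7 ← X5 — X2:chain[blocks]; X1:fork[blocks]; X7:collider[open] ⇒ blocked
  5. X3 ← X2 → X7 ← X6 ← X4 → X5 — X2:fork[blocks]; X7:collider[open]; X6:chain[blocks]; X4:fork[open] ⇒ blocked
  6. X3 ← X2 → X7 ← X5 — X2:fork[blocks]; X7:collider[open] ⇒ blocked
Since the path X3 → X7 ← X5 is active, X3 and X5 are not d-separated given {X1, X2, X6, X7}.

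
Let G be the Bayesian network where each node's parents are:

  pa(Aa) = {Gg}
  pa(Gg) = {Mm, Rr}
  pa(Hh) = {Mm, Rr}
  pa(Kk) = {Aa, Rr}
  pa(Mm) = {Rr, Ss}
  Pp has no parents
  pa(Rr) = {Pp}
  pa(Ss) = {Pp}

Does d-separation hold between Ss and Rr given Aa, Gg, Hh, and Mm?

5 paths connect Ss and Rr; each must be blocked for d-separation to hold:
  1. Ss ← Pp → Rr — Pp:fork[open] ⇒ active
  2. Ss → Mm → Hh ← Rr — Mm:chain[blocks]; Hh:collider[open] ⇒ blocked
  3. Ss → Mm → Gg → Aa → Kk ← Rr — Mm:chain[blocks]; Gg:chain[blocks]; Aa:chain[blocks]; Kk:collider[blocks] ⇒ blocked
  4. Ss → Mm → Gg ← Rr — Mm:chain[blocks]; Gg:collider[open] ⇒ blocked
  5. Ss → Mm ← Rr — Mm:collider[open] ⇒ active
At least one path is unblocked, so d-separation fails.

No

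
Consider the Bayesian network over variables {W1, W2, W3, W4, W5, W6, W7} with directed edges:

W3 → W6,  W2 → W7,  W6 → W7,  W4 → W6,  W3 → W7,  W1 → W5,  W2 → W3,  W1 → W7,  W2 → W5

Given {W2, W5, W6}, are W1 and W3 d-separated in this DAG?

Yes

We examine all 6 paths between W1 and W3:
  1. W1 → W5 ← W2 → W7 ← W3 — W5:collider[open]; W2:fork[blocks]; W7:collider[blocks] ⇒ blocked
  2. W1 → W5 ← W2 → W7 ← W6 ← W3 — W5:collider[open]; W2:fork[blocks]; W7:collider[blocks]; W6:chain[blocks] ⇒ blocked
  3. W1 → W5 ← W2 → W3 — W5:collider[open]; W2:fork[blocks] ⇒ blocked
  4. W1 → W7 ← W2 → W3 — W7:collider[blocks]; W2:fork[blocks] ⇒ blocked
  5. W1 → W7 ← W3 — W7:collider[blocks] ⇒ blocked
  6. W1 → W7 ← W6 ← W3 — W7:collider[blocks]; W6:chain[blocks] ⇒ blocked
Every path is blocked, so W1 and W3 are d-separated given {W2, W5, W6}.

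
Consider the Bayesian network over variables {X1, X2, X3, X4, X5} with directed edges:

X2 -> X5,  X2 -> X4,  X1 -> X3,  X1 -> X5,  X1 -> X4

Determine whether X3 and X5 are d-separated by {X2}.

No

There are 2 undirected paths between X3 and X5; checking each against the conditioning set {X2}:
Path 1: X3 ← X1 → X4 ← X2 → X5
  X4 is a collider here and neither X4 nor any of its descendants is conditioned on, so the collider stays closed — the path is blocked at X4.
Path 2: X3 ← X1 → X5
  X1 is a fork and X1 is not conditioned on — no node blocks this path, so it is active.
At least one path is unblocked, so d-separation fails.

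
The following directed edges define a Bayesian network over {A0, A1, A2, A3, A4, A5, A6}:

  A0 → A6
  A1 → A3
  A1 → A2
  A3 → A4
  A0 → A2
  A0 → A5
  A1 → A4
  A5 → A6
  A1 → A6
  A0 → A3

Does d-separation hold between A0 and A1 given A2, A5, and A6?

No

5 paths connect A0 and A1; each must be blocked for d-separation to hold:
Path 1: A0 → A3 → A4 ← A1
  A4 is a collider here and neither A4 nor any of its descendants is conditioned on, so the collider stays closed — the path is blocked at A4.
Path 2: A0 → A3 ← A1
  A3 is a collider here and neither A3 nor any of its descendants is conditioned on, so the collider stays closed — the path is blocked at A3.
Path 3: A0 → A2 ← A1
  A2 is a collider and A2 is conditioned on, which opens it — no node blocks this path, so it is active.
Path 4: A0 → A6 ← A1
  A6 is a collider and A6 is conditioned on, which opens it — no node blocks this path, so it is active.
Path 5: A0 → A5 → A6 ← A1
  A5 is a chain here and A5 is conditioned on, so the path is blocked at A5.
Because an active path exists, A0 and A1 are not d-separated.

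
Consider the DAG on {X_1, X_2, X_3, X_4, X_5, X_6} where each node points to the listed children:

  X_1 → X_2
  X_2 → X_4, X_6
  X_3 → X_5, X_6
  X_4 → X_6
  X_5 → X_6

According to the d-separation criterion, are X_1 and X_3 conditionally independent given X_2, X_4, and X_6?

There are 4 undirected paths between X_1 and X_3; checking each against the conditioning set {X_2, X_4, X_6}:
  1. X_1 → X_2 → X_6 ← X_3 — X_2:chain[blocks]; X_6:collider[open] ⇒ blocked
  2. X_1 → X_2 → X_6 ← X_5 ← X_3 — X_2:chain[blocks]; X_6:collider[open]; X_5:chain[open] ⇒ blocked
  3. X_1 → X_2 → X_4 → X_6 ← X_3 — X_2:chain[blocks]; X_4:chain[blocks]; X_6:collider[open] ⇒ blocked
  4. X_1 → X_2 → X_4 → X_6 ← X_5 ← X_3 — X_2:chain[blocks]; X_4:chain[blocks]; X_6:collider[open]; X_5:chain[open] ⇒ blocked
All paths are blocked; X_1 ⊥ X_3 | {X_2, X_4, X_6} holds.

Yes — X_1 and X_3 are d-separated given {X_2, X_4, X_6}.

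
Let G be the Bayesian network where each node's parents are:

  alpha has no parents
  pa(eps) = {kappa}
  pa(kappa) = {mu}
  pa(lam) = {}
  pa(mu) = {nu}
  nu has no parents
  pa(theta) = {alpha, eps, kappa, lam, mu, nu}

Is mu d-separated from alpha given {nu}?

4 paths connect mu and alpha; each must be blocked for d-separation to hold:
Path 1: mu ← nu → theta ← alpha
  nu is a fork here and nu is conditioned on, so the path is blocked at nu.
Path 2: mu → theta ← alpha
  theta is a collider here and neither theta nor any of its descendants is conditioned on, so the collider stays closed — the path is blocked at theta.
Path 3: mu → kappa → theta ← alpha
  theta is a collider here and neither theta nor any of its descendants is conditioned on, so the collider stays closed — the path is blocked at theta.
Path 4: mu → kappa → eps → theta ← alpha
  theta is a collider here and neither theta nor any of its descendants is conditioned on, so the collider stays closed — the path is blocked at theta.
Every path is blocked, so mu and alpha are d-separated given {nu}.

Yes — mu and alpha are d-separated given {nu}.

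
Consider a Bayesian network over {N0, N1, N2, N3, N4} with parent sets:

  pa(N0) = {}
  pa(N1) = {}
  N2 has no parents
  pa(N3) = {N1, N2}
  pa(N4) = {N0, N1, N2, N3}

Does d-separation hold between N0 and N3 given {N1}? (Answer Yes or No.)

3 paths connect N0 and N3; each must be blocked for d-separation to hold:
  1. N0 → N4 ← N1 → N3 — N4:collider[blocks]; N1:fork[blocks] ⇒ blocked
  2. N0 → N4 ← N2 → N3 — N4:collider[blocks]; N2:fork[open] ⇒ blocked
  3. N0 → N4 ← N3 — N4:collider[blocks] ⇒ blocked
Every path is blocked, so N0 and N3 are d-separated given {N1}.

Yes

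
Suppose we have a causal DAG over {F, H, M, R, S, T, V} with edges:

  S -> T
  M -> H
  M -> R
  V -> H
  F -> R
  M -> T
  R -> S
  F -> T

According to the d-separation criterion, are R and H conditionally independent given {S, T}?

No

We examine all 3 paths between R and H:
Path 1: R ← M → H
  M is a fork and M is not conditioned on — no node blocks this path, so it is active.
Path 2: R → S → T ← M → H
  S is a chain here and S is conditioned on, so the path is blocked at S.
Path 3: R ← F → T ← M → H
  F is a fork and F is not conditioned on; T is a collider and T is conditioned on, which opens it; M is a fork and M is not conditioned on — no node blocks this path, so it is active.
Since the path R ← M → H is active, R and H are not d-separated given {S, T}.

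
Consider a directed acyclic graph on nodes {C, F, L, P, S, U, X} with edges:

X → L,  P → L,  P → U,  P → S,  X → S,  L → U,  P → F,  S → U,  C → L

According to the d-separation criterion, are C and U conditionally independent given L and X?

We examine all 5 paths between C and U:
Path 1: C → L → U
  L is a chain here and L is conditioned on, so the path is blocked at L.
Path 2: C → L ← X → S → U
  X is a fork here and X is conditioned on, so the path is blocked at X.
Path 3: C → L ← X → S ← P → U
  X is a fork here and X is conditioned on, so the path is blocked at X.
Path 4: C → L ← P → U
  L is a collider and L is conditioned on, which opens it; P is a fork and P is not conditioned on — no node blocks this path, so it is active.
Path 5: C → L ← P → S → U
  L is a collider and L is conditioned on, which opens it; P is a fork and P is not conditioned on; S is a chain and S is not conditioned on — no node blocks this path, so it is active.
At least one path is unblocked, so d-separation fails.

No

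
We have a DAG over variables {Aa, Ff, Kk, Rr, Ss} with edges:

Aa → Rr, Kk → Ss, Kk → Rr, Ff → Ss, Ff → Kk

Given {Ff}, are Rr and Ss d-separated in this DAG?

No

2 paths connect Rr and Ss; each must be blocked for d-separation to hold:
  1. Rr ← Kk → Ss — Kk:fork[open] ⇒ active
  2. Rr ← Kk ← Ff → Ss — Kk:chain[open]; Ff:fork[blocks] ⇒ blocked
Since the path Rr ← Kk → Ss is active, Rr and Ss are not d-separated given {Ff}.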